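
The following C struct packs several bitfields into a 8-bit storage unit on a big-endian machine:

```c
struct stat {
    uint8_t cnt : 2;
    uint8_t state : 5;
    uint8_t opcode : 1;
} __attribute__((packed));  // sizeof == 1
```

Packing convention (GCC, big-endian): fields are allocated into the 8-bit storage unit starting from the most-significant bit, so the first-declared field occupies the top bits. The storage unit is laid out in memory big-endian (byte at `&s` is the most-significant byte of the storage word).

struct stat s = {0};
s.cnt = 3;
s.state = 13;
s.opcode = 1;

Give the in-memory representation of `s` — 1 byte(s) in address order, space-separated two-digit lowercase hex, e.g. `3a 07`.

db

cnt (2b) val=3 bits=0x3 at bit 6: 0xc0
state (5b) val=13 bits=0xd at bit 1: 0xda
opcode (1b) val=1 bits=0x1 at bit 0: 0xdb
word = 0xdb → big-endian bytes:
  [0]=0xdb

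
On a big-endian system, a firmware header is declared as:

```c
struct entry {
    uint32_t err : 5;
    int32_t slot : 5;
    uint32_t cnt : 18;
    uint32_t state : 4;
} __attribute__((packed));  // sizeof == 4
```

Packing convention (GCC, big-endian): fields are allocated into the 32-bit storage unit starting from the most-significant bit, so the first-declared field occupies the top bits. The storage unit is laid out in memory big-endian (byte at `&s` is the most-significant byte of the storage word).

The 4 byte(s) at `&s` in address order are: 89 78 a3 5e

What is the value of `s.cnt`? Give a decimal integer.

[0]=0x89 [1]=0x78 [2]=0xa3 [3]=0x5e (big-endian) → word 0x8978a35e
err [27+:5] = (word>>27) & 0x1f = 17
slot [22+:5] = (word>>22) & 0x1f = 5
cnt [4+:18] = (word>>4) & 0x3ffff = 231989  ←
state [0+:4] = (word>>0) & 0xf = 14

231989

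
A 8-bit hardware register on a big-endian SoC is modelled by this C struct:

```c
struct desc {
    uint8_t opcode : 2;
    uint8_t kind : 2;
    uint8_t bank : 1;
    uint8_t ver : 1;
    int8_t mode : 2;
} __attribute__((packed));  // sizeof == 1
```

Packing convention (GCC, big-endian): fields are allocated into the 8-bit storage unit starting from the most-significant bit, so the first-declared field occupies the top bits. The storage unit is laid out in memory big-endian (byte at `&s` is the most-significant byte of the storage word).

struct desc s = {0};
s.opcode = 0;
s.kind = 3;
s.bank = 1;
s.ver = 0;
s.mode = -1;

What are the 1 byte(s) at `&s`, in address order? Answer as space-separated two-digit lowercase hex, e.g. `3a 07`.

opcode:2 = 0 → 0x0 << 6 → word 0x00
kind:2 = 3 → 0x3 << 4 → word 0x30
bank:1 = 1 → 0x1 << 3 → word 0x38
ver:1 = 0 → 0x0 << 2 → word 0x38
mode:2 = -1 → 0x3 << 0 → word 0x3b
word = 0x3b → big-endian bytes:
  [0]=0x3b

3b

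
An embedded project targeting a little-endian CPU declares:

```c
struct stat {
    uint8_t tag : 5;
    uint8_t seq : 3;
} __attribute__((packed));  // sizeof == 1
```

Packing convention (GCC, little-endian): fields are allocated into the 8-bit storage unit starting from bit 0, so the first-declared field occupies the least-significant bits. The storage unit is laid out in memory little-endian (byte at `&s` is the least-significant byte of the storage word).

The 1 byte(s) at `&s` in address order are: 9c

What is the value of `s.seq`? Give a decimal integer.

[0]=0x9c (little-endian) → word 0x9c
tag:5 @ bit 0 → (0x9c>>0)&0x1f = 0x1c
seq:3 @ bit 5 → (0x9c>>5)&0x7 = 0x4  ←

4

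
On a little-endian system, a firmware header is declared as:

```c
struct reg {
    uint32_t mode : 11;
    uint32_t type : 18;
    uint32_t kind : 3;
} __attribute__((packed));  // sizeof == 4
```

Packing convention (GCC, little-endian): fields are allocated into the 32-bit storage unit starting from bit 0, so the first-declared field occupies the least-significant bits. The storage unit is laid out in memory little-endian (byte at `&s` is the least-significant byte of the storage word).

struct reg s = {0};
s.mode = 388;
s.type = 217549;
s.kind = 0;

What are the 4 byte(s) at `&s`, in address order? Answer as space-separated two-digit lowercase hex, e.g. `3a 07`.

84 69 8e 1a

mode (11b) val=388 bits=0x184 at bit 0: 0x00000184
type (18b) val=217549 bits=0x351cd at bit 11: 0x1a8e6984
kind (3b) val=0 bits=0x0 at bit 29: 0x1a8e6984
word = 0x1a8e6984 → little-endian bytes:
  [0]=0x84  [1]=0x69  [2]=0x8e  [3]=0x1a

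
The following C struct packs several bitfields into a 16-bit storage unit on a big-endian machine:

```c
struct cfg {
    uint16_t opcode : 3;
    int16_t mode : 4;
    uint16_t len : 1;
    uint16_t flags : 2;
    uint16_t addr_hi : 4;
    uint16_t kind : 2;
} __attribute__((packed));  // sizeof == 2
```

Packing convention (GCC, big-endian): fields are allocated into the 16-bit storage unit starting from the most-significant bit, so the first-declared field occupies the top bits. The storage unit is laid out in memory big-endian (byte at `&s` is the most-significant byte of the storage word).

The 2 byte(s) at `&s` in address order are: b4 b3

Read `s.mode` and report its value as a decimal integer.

[0]=0xb4 [1]=0xb3 (big-endian) → word 0xb4b3
opcode [13+:3] = (word>>13) & 0x7 = 5
mode [9+:4] = (word>>9) & 0xf = 10  ←
len [8+:1] = (word>>8) & 0x1 = 0
flags [6+:2] = (word>>6) & 0x3 = 2
addr_hi [2+:4] = (word>>2) & 0xf = 12
kind [0+:2] = (word>>0) & 0x3 = 3
mode signed 4b, MSB=1: 10 - 16 = -6

-6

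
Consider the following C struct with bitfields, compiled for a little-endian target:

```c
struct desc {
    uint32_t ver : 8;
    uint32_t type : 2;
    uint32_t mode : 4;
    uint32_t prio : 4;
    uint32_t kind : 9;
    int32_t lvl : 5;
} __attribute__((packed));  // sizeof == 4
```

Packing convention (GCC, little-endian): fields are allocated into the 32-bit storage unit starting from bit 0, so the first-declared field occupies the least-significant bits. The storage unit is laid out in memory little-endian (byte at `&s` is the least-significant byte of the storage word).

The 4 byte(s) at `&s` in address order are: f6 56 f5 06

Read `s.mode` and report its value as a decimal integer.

[0]=0xf6 [1]=0x56 [2]=0xf5 [3]=0x06 (little-endian) → word 0x06f556f6
ver:8 @ bit 0 → (0x06f556f6>>0)&0xff = 0xf6
type:2 @ bit 8 → (0x06f556f6>>8)&0x3 = 0x2
mode:4 @ bit 10 → (0x06f556f6>>10)&0xf = 0x5  ←
prio:4 @ bit 14 → (0x06f556f6>>14)&0xf = 0x5
kind:9 @ bit 18 → (0x06f556f6>>18)&0x1ff = 0x1bd
lvl:5 @ bit 27 → (0x06f556f6>>27)&0x1f = 0x0

5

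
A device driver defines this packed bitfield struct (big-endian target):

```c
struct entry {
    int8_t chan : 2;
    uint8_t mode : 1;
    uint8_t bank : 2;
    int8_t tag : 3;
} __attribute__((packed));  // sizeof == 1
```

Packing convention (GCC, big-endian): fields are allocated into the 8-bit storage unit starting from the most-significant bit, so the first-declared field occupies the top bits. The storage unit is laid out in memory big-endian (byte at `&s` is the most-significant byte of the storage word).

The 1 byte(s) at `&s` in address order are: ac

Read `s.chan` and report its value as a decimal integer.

-2

[0]=0xac (big-endian) → word 0xac
chan [6+:2] = (word>>6) & 0x3 = 2  ←
mode [5+:1] = (word>>5) & 0x1 = 1
bank [3+:2] = (word>>3) & 0x3 = 1
tag [0+:3] = (word>>0) & 0x7 = 4
chan signed 2b, MSB=1: 2 - 4 = -2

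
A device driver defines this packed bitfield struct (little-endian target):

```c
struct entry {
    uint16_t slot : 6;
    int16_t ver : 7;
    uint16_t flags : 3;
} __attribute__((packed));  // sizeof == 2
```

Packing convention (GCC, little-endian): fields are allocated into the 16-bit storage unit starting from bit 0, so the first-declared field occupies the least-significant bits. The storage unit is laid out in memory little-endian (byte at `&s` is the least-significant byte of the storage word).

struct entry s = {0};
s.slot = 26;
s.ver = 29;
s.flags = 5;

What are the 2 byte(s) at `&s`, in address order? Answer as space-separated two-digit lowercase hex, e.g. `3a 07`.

slot:6 = 26 → 0x1a << 0 → word 0x001a
ver:7 = 29 → 0x1d << 6 → word 0x075a
flags:3 = 5 → 0x5 << 13 → word 0xa75a
word = 0xa75a → little-endian bytes:
  [0]=0x5a  [1]=0xa7

5a a7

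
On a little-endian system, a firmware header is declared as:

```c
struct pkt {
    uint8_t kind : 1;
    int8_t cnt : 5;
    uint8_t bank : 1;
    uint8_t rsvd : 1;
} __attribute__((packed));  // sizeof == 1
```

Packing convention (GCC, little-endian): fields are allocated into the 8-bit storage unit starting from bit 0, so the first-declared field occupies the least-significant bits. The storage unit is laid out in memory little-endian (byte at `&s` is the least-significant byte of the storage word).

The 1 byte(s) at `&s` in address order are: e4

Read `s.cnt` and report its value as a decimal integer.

[0]=0xe4 (little-endian) → word 0xe4
kind [0+:1] = (word>>0) & 0x1 = 0
cnt [1+:5] = (word>>1) & 0x1f = 18  ←
bank [6+:1] = (word>>6) & 0x1 = 1
rsvd [7+:1] = (word>>7) & 0x1 = 1
cnt signed 5b, MSB=1: 18 - 32 = -14

-14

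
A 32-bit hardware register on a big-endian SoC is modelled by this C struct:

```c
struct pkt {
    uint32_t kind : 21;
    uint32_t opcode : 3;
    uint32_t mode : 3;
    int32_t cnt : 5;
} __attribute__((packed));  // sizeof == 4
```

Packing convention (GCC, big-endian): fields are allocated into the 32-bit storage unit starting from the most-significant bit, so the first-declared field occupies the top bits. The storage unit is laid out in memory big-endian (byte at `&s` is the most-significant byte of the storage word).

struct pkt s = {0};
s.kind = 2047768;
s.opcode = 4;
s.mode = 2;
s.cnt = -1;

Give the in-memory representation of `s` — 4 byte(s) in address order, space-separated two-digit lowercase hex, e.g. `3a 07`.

f9 f8 c4 5f

kind:21 = 2047768 → 0x1f3f18 << 11 → word 0xf9f8c000
opcode:3 = 4 → 0x4 << 8 → word 0xf9f8c400
mode:3 = 2 → 0x2 << 5 → word 0xf9f8c440
cnt:5 = -1 → 0x1f << 0 → word 0xf9f8c45f
word = 0xf9f8c45f → big-endian bytes:
  [0]=0xf9  [1]=0xf8  [2]=0xc4  [3]=0x5f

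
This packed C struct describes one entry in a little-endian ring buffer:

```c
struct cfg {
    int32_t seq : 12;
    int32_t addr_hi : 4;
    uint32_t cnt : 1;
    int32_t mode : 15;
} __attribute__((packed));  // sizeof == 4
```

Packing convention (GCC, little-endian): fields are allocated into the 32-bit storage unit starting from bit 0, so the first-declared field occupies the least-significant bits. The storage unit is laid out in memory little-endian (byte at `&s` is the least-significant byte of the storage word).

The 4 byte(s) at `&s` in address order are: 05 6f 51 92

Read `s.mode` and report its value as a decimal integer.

-14040

[0]=0x05 [1]=0x6f [2]=0x51 [3]=0x92 (little-endian) → word 0x92516f05
seq:12 @ bit 0 → (0x92516f05>>0)&0xfff = 0xf05
addr_hi:4 @ bit 12 → (0x92516f05>>12)&0xf = 0x6
cnt:1 @ bit 16 → (0x92516f05>>16)&0x1 = 0x1
mode:15 @ bit 17 → (0x92516f05>>17)&0x7fff = 0x4928  ←
mode signed 15b, MSB=1: 18728 - 32768 = -14040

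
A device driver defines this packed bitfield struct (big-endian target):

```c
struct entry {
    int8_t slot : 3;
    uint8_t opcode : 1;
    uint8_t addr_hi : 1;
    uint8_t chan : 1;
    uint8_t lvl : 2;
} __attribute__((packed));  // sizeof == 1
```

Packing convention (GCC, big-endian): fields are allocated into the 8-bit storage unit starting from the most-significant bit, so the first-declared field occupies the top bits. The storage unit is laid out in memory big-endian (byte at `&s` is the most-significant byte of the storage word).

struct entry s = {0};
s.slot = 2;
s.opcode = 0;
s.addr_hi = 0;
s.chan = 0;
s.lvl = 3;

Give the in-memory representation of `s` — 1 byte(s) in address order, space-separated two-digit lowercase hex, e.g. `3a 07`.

[5+:3] slot=2 & 0x7 = 0x2; word=0x40
[4+:1] opcode=0 & 0x1 = 0x0; word=0x40
[3+:1] addr_hi=0 & 0x1 = 0x0; word=0x40
[2+:1] chan=0 & 0x1 = 0x0; word=0x40
[0+:2] lvl=3 & 0x3 = 0x3; word=0x43
word = 0x43 → big-endian bytes:
  [0]=0x43

43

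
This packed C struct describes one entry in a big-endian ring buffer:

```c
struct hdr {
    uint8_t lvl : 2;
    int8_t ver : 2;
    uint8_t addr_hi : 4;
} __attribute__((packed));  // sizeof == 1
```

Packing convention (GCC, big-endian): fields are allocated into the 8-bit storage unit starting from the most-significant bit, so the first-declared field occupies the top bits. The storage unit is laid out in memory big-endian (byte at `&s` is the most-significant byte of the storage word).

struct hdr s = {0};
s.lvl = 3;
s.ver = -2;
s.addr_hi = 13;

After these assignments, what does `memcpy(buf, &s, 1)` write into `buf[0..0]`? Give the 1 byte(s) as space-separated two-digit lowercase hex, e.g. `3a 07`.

lvl:2 = 3 → 0x3 << 6 → word 0xc0
ver:2 = -2 → 0x2 << 4 → word 0xe0
addr_hi:4 = 13 → 0xd << 0 → word 0xed
word = 0xed → big-endian bytes:
  [0]=0xed

ed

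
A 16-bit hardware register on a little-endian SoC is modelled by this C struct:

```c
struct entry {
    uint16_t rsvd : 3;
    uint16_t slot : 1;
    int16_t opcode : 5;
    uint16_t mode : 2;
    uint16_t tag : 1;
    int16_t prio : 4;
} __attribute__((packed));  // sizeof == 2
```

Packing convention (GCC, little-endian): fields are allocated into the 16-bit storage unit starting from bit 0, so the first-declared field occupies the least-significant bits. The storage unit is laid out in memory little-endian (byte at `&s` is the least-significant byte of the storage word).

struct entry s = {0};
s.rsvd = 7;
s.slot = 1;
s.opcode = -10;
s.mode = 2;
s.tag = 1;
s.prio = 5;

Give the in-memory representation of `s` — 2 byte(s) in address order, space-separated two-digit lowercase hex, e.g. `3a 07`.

6f 5d

rsvd:3 = 7 → 0x7 << 0 → word 0x0007
slot:1 = 1 → 0x1 << 3 → word 0x000f
opcode:5 = -10 → 0x16 << 4 → word 0x016f
mode:2 = 2 → 0x2 << 9 → word 0x056f
tag:1 = 1 → 0x1 << 11 → word 0x0d6f
prio:4 = 5 → 0x5 << 12 → word 0x5d6f
word = 0x5d6f → little-endian bytes:
  [0]=0x6f  [1]=0x5d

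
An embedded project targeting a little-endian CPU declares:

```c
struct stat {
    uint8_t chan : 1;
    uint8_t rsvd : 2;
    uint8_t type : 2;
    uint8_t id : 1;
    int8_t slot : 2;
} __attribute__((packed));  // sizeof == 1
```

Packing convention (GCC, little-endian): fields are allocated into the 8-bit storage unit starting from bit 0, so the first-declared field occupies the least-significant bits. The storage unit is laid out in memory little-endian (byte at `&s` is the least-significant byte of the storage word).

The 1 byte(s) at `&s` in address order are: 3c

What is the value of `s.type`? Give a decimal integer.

3

[0]=0x3c (little-endian) → word 0x3c
chan:1 @ bit 0 → (0x3c>>0)&0x1 = 0x0
rsvd:2 @ bit 1 → (0x3c>>1)&0x3 = 0x2
type:2 @ bit 3 → (0x3c>>3)&0x3 = 0x3  ←
id:1 @ bit 5 → (0x3c>>5)&0x1 = 0x1
slot:2 @ bit 6 → (0x3c>>6)&0x3 = 0x0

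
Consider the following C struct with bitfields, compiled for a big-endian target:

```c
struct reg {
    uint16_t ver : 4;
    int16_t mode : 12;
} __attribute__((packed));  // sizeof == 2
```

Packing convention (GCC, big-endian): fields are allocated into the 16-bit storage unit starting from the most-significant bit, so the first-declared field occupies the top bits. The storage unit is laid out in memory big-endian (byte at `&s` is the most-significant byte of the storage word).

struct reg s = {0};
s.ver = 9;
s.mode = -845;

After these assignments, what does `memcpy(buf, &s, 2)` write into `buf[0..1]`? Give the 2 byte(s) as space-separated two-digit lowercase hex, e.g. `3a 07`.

9c b3

[12+:4] ver=9 & 0xf = 0x9; word=0x9000
[0+:12] mode=-845 & 0xfff = 0xcb3; word=0x9cb3
word = 0x9cb3 → big-endian bytes:
  [0]=0x9c  [1]=0xb3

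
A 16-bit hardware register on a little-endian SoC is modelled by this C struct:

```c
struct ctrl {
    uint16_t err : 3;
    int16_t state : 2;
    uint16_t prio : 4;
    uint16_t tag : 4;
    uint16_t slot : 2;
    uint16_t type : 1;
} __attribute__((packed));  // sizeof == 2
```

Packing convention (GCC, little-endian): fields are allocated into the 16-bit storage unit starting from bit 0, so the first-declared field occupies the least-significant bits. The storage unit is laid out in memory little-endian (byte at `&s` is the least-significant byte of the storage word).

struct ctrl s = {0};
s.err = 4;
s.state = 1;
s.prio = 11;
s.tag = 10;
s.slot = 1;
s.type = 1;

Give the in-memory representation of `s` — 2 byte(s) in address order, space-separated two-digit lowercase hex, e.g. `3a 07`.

6c b5

[0+:3] err=4 & 0x7 = 0x4; word=0x0004
[3+:2] state=1 & 0x3 = 0x1; word=0x000c
[5+:4] prio=11 & 0xf = 0xb; word=0x016c
[9+:4] tag=10 & 0xf = 0xa; word=0x156c
[13+:2] slot=1 & 0x3 = 0x1; word=0x356c
[15+:1] type=1 & 0x1 = 0x1; word=0xb56c
word = 0xb56c → little-endian bytes:
  [0]=0x6c  [1]=0xb5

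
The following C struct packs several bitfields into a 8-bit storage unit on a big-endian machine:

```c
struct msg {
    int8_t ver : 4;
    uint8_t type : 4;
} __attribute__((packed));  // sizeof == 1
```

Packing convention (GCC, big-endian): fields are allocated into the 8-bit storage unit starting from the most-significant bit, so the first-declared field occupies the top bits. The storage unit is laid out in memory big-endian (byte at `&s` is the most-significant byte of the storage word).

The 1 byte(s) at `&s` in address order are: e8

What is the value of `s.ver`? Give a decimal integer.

-2

[0]=0xe8 (big-endian) → word 0xe8
ver [4+:4] = (word>>4) & 0xf = 14  ←
type [0+:4] = (word>>0) & 0xf = 8
ver signed 4b, MSB=1: 14 - 16 = -2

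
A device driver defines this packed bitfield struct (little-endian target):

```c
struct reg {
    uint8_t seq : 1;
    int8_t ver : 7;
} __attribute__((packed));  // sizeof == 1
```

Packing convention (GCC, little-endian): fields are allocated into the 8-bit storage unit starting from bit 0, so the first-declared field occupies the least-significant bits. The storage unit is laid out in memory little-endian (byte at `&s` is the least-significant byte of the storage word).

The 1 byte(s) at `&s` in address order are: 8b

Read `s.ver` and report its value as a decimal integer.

-59

[0]=0x8b (little-endian) → word 0x8b
seq:1 @ bit 0 → (0x8b>>0)&0x1 = 0x1
ver:7 @ bit 1 → (0x8b>>1)&0x7f = 0x45  ←
ver signed 7b, MSB=1: 69 - 128 = -59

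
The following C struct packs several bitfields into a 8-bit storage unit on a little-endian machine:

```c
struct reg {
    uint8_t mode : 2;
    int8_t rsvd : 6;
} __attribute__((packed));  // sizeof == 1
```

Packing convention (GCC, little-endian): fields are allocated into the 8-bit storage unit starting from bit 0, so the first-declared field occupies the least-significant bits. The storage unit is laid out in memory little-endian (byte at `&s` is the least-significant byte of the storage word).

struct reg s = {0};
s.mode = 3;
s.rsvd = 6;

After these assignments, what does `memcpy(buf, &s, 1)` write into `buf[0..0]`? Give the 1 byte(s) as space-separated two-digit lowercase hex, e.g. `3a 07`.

mode:2 = 3 → 0x3 << 0 → word 0x03
rsvd:6 = 6 → 0x6 << 2 → word 0x1b
word = 0x1b → little-endian bytes:
  [0]=0x1b

1b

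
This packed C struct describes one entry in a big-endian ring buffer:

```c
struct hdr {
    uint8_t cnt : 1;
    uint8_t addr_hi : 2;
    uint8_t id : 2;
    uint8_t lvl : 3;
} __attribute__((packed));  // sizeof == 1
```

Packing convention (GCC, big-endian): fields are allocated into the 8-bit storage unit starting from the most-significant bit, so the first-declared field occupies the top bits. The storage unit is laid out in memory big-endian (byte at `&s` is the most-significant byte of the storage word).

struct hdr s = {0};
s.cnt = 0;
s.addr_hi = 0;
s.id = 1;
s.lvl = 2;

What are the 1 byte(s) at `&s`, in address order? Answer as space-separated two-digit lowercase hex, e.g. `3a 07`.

[7+:1] cnt=0 & 0x1 = 0x0; word=0x00
[5+:2] addr_hi=0 & 0x3 = 0x0; word=0x00
[3+:2] id=1 & 0x3 = 0x1; word=0x08
[0+:3] lvl=2 & 0x7 = 0x2; word=0x0a
word = 0x0a → big-endian bytes:
  [0]=0x0a

0a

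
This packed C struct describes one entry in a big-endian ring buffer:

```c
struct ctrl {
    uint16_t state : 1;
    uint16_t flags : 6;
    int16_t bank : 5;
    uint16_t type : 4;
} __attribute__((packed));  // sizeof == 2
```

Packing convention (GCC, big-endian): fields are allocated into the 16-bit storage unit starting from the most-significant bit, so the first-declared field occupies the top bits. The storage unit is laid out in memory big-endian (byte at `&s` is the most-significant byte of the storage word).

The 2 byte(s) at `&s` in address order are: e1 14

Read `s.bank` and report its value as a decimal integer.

[0]=0xe1 [1]=0x14 (big-endian) → word 0xe114
state [15+:1] = (word>>15) & 0x1 = 1
flags [9+:6] = (word>>9) & 0x3f = 48
bank [4+:5] = (word>>4) & 0x1f = 17  ←
type [0+:4] = (word>>0) & 0xf = 4
bank signed 5b, MSB=1: 17 - 32 = -15

-15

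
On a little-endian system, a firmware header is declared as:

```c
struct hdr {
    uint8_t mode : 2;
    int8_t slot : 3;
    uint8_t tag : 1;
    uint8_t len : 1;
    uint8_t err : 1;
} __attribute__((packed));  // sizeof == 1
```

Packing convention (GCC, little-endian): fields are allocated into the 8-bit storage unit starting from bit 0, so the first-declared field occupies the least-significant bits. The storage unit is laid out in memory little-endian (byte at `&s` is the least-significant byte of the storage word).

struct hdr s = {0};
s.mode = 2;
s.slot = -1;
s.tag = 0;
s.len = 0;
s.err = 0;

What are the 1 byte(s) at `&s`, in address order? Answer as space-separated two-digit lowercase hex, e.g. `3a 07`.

1e

[0+:2] mode=2 & 0x3 = 0x2; word=0x02
[2+:3] slot=-1 & 0x7 = 0x7; word=0x1e
[5+:1] tag=0 & 0x1 = 0x0; word=0x1e
[6+:1] len=0 & 0x1 = 0x0; word=0x1e
[7+:1] err=0 & 0x1 = 0x0; word=0x1e
word = 0x1e → little-endian bytes:
  [0]=0x1e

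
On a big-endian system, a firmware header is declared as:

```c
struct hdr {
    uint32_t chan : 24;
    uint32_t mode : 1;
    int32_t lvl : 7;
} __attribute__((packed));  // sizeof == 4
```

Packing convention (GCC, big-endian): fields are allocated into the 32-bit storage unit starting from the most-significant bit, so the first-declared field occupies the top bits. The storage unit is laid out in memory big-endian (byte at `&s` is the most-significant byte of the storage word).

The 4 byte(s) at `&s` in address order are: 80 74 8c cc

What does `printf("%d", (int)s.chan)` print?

8418444

[0]=0x80 [1]=0x74 [2]=0x8c [3]=0xcc (big-endian) → word 0x80748ccc
chan:24 @ bit 8 → (0x80748ccc>>8)&0xffffff = 0x80748c  ←
mode:1 @ bit 7 → (0x80748ccc>>7)&0x1 = 0x1
lvl:7 @ bit 0 → (0x80748ccc>>0)&0x7f = 0x4c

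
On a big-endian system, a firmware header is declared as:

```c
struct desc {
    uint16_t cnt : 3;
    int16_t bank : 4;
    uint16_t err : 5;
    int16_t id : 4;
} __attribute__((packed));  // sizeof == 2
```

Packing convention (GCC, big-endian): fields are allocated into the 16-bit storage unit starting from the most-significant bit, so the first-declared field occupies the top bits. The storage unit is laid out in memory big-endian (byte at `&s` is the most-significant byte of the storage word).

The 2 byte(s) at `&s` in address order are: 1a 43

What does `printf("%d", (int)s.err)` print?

4

[0]=0x1a [1]=0x43 (big-endian) → word 0x1a43
cnt:3 @ bit 13 → (0x1a43>>13)&0x7 = 0x0
bank:4 @ bit 9 → (0x1a43>>9)&0xf = 0xd
err:5 @ bit 4 → (0x1a43>>4)&0x1f = 0x4  ←
id:4 @ bit 0 → (0x1a43>>0)&0xf = 0x3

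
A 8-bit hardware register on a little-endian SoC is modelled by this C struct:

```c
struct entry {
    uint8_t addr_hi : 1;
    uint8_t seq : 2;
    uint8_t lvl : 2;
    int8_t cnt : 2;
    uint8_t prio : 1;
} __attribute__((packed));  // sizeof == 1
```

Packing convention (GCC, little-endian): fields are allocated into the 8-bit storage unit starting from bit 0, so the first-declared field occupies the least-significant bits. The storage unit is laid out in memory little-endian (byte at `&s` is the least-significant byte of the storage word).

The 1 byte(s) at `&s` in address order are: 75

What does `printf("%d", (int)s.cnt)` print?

[0]=0x75 (little-endian) → word 0x75
addr_hi [0+:1] = (word>>0) & 0x1 = 1
seq [1+:2] = (word>>1) & 0x3 = 2
lvl [3+:2] = (word>>3) & 0x3 = 2
cnt [5+:2] = (word>>5) & 0x3 = 3  ←
prio [7+:1] = (word>>7) & 0x1 = 0
cnt signed 2b, MSB=1: 3 - 4 = -1

-1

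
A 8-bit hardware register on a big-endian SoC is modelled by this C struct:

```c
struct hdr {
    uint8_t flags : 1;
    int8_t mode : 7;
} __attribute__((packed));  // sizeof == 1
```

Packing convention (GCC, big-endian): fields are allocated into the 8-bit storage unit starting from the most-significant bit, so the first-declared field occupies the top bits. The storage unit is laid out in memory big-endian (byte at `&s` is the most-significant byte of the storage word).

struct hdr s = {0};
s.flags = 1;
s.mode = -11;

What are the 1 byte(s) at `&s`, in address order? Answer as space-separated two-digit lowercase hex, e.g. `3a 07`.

flags:1 = 1 → 0x1 << 7 → word 0x80
mode:7 = -11 → 0x75 << 0 → word 0xf5
word = 0xf5 → big-endian bytes:
  [0]=0xf5

f5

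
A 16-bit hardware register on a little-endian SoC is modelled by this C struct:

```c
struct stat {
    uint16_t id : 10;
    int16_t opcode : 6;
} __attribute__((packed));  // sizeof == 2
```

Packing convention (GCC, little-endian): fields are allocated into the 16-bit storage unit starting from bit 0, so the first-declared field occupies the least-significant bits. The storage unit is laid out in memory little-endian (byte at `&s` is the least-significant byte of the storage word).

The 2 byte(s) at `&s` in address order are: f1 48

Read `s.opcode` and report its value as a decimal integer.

[0]=0xf1 [1]=0x48 (little-endian) → word 0x48f1
id:10 @ bit 0 → (0x48f1>>0)&0x3ff = 0xf1
opcode:6 @ bit 10 → (0x48f1>>10)&0x3f = 0x12  ←
opcode signed 6b, MSB=0: value = 18

18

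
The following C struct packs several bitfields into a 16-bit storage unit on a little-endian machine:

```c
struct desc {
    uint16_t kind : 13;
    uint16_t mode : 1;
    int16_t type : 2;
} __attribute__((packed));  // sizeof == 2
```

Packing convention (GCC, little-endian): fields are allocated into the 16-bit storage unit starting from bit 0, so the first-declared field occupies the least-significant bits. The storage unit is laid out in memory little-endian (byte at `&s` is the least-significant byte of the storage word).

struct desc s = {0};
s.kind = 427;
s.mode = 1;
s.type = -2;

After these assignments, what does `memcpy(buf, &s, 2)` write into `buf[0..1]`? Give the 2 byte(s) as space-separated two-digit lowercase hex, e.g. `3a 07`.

ab a1

kind (13b) val=427 bits=0x1ab at bit 0: 0x01ab
mode (1b) val=1 bits=0x1 at bit 13: 0x21ab
type (2b) val=-2 bits=0x2 at bit 14: 0xa1ab
word = 0xa1ab → little-endian bytes:
  [0]=0xab  [1]=0xa1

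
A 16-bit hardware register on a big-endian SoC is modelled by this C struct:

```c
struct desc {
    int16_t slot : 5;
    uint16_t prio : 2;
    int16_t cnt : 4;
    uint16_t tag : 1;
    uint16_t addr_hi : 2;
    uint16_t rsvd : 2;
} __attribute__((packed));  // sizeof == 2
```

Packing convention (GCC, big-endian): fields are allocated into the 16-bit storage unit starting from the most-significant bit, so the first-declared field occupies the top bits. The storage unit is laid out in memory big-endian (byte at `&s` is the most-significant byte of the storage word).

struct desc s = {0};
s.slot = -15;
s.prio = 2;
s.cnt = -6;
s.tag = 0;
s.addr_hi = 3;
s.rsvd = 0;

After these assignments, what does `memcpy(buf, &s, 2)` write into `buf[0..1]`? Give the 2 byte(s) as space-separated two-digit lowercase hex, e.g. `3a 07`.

slot:5 = -15 → 0x11 << 11 → word 0x8800
prio:2 = 2 → 0x2 << 9 → word 0x8c00
cnt:4 = -6 → 0xa << 5 → word 0x8d40
tag:1 = 0 → 0x0 << 4 → word 0x8d40
addr_hi:2 = 3 → 0x3 << 2 → word 0x8d4c
rsvd:2 = 0 → 0x0 << 0 → word 0x8d4c
word = 0x8d4c → big-endian bytes:
  [0]=0x8d  [1]=0x4c

8d 4c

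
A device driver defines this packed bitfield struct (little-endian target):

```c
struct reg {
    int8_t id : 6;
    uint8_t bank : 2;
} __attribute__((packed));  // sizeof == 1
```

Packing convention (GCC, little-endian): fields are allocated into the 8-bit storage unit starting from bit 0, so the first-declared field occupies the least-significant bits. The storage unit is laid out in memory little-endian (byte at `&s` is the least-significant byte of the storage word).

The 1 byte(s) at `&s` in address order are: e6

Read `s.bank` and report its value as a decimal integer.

3

[0]=0xe6 (little-endian) → word 0xe6
id [0+:6] = (word>>0) & 0x3f = 38
bank [6+:2] = (word>>6) & 0x3 = 3  ←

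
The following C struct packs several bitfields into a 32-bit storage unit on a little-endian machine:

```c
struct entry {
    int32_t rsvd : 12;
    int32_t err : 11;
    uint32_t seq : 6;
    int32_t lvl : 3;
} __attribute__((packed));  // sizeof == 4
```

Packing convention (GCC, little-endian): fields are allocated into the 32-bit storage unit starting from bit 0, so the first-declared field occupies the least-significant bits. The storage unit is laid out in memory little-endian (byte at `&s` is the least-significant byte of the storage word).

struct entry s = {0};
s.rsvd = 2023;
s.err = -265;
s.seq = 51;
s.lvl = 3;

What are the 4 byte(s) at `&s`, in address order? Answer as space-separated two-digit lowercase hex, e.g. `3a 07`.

e7 77 ef 79

rsvd (12b) val=2023 bits=0x7e7 at bit 0: 0x000007e7
err (11b) val=-265 bits=0x6f7 at bit 12: 0x006f77e7
seq (6b) val=51 bits=0x33 at bit 23: 0x19ef77e7
lvl (3b) val=3 bits=0x3 at bit 29: 0x79ef77e7
word = 0x79ef77e7 → little-endian bytes:
  [0]=0xe7  [1]=0x77  [2]=0xef  [3]=0x79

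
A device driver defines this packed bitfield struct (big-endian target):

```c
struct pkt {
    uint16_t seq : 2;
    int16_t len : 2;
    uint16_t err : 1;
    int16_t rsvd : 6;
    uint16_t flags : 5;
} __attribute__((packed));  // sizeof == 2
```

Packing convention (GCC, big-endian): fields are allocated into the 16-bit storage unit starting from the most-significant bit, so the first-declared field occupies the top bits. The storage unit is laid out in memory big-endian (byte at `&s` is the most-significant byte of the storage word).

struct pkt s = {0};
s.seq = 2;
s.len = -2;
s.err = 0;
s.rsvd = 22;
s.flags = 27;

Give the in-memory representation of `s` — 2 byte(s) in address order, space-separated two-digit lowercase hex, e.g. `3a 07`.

seq (2b) val=2 bits=0x2 at bit 14: 0x8000
len (2b) val=-2 bits=0x2 at bit 12: 0xa000
err (1b) val=0 bits=0x0 at bit 11: 0xa000
rsvd (6b) val=22 bits=0x16 at bit 5: 0xa2c0
flags (5b) val=27 bits=0x1b at bit 0: 0xa2db
word = 0xa2db → big-endian bytes:
  [0]=0xa2  [1]=0xdb

a2 db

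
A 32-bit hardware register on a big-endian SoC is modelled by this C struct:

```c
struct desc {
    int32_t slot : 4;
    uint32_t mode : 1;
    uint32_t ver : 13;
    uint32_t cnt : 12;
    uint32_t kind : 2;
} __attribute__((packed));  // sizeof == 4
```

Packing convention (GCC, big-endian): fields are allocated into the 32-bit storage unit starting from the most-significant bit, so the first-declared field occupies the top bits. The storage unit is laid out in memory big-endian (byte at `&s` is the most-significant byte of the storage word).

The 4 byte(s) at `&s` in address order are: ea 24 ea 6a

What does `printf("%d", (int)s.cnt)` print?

[0]=0xea [1]=0x24 [2]=0xea [3]=0x6a (big-endian) → word 0xea24ea6a
slot [28+:4] = (word>>28) & 0xf = 14
mode [27+:1] = (word>>27) & 0x1 = 1
ver [14+:13] = (word>>14) & 0x1fff = 2195
cnt [2+:12] = (word>>2) & 0xfff = 2714  ←
kind [0+:2] = (word>>0) & 0x3 = 2

2714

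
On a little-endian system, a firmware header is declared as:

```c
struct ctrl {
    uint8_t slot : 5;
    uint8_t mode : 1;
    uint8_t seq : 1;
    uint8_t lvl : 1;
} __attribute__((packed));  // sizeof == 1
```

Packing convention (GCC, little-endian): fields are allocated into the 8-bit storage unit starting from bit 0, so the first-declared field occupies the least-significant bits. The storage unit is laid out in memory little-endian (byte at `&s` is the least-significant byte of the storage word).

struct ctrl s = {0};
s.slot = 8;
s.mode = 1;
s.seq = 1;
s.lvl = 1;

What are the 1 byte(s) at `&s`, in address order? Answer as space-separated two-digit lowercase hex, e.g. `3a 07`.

e8

slot:5 = 8 → 0x8 << 0 → word 0x08
mode:1 = 1 → 0x1 << 5 → word 0x28
seq:1 = 1 → 0x1 << 6 → word 0x68
lvl:1 = 1 → 0x1 << 7 → word 0xe8
word = 0xe8 → little-endian bytes:
  [0]=0xe8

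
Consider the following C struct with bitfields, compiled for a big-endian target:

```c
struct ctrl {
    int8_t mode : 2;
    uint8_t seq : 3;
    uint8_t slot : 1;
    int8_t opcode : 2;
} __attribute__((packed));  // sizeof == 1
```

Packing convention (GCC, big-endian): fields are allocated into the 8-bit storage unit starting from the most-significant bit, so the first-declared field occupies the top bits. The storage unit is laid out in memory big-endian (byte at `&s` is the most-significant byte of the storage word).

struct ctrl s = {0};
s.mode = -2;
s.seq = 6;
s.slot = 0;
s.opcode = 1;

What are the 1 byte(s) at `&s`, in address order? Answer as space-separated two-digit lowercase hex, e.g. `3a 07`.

b1

mode (2b) val=-2 bits=0x2 at bit 6: 0x80
seq (3b) val=6 bits=0x6 at bit 3: 0xb0
slot (1b) val=0 bits=0x0 at bit 2: 0xb0
opcode (2b) val=1 bits=0x1 at bit 0: 0xb1
word = 0xb1 → big-endian bytes:
  [0]=0xb1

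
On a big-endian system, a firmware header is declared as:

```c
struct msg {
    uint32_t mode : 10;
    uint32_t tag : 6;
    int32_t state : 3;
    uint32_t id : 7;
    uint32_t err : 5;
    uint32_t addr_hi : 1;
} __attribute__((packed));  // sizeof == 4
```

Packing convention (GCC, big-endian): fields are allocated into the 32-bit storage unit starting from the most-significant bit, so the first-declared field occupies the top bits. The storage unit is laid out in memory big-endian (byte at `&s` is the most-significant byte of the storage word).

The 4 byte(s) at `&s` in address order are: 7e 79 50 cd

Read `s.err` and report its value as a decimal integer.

[0]=0x7e [1]=0x79 [2]=0x50 [3]=0xcd (big-endian) → word 0x7e7950cd
mode [22+:10] = (word>>22) & 0x3ff = 505
tag [16+:6] = (word>>16) & 0x3f = 57
state [13+:3] = (word>>13) & 0x7 = 2
id [6+:7] = (word>>6) & 0x7f = 67
err [1+:5] = (word>>1) & 0x1f = 6  ←
addr_hi [0+:1] = (word>>0) & 0x1 = 1

6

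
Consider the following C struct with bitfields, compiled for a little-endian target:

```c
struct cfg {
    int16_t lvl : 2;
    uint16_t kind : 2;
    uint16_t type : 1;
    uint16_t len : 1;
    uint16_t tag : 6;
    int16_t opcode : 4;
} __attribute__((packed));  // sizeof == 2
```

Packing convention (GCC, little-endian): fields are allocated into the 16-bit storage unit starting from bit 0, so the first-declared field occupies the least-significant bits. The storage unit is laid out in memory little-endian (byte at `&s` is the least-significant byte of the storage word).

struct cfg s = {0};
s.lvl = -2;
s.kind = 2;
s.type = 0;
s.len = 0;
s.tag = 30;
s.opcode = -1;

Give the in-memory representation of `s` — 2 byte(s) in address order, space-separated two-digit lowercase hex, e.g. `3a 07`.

[0+:2] lvl=-2 & 0x3 = 0x2; word=0x0002
[2+:2] kind=2 & 0x3 = 0x2; word=0x000a
[4+:1] type=0 & 0x1 = 0x0; word=0x000a
[5+:1] len=0 & 0x1 = 0x0; word=0x000a
[6+:6] tag=30 & 0x3f = 0x1e; word=0x078a
[12+:4] opcode=-1 & 0xf = 0xf; word=0xf78a
word = 0xf78a → little-endian bytes:
  [0]=0x8a  [1]=0xf7

8a f7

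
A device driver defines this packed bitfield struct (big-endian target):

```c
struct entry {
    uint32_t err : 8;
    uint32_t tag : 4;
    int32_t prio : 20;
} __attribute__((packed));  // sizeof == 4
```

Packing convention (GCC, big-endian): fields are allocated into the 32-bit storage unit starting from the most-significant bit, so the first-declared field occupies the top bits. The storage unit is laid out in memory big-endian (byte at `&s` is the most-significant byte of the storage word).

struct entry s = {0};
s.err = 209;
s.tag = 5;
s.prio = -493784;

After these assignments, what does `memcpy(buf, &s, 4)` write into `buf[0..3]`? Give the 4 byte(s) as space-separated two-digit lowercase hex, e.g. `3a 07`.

err (8b) val=209 bits=0xd1 at bit 24: 0xd1000000
tag (4b) val=5 bits=0x5 at bit 20: 0xd1500000
prio (20b) val=-493784 bits=0x87728 at bit 0: 0xd1587728
word = 0xd1587728 → big-endian bytes:
  [0]=0xd1  [1]=0x58  [2]=0x77  [3]=0x28

d1 58 77 28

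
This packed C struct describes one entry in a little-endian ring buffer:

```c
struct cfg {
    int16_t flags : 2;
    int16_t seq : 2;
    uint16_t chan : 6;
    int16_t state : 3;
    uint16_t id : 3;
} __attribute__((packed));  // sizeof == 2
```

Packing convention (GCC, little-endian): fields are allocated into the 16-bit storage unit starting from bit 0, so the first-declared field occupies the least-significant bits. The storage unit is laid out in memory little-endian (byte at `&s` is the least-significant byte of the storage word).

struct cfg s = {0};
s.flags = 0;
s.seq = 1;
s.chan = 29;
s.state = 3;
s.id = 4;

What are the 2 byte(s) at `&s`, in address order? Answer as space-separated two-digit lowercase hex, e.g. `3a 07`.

d4 8d

[0+:2] flags=0 & 0x3 = 0x0; word=0x0000
[2+:2] seq=1 & 0x3 = 0x1; word=0x0004
[4+:6] chan=29 & 0x3f = 0x1d; word=0x01d4
[10+:3] state=3 & 0x7 = 0x3; word=0x0dd4
[13+:3] id=4 & 0x7 = 0x4; word=0x8dd4
word = 0x8dd4 → little-endian bytes:
  [0]=0xd4  [1]=0x8d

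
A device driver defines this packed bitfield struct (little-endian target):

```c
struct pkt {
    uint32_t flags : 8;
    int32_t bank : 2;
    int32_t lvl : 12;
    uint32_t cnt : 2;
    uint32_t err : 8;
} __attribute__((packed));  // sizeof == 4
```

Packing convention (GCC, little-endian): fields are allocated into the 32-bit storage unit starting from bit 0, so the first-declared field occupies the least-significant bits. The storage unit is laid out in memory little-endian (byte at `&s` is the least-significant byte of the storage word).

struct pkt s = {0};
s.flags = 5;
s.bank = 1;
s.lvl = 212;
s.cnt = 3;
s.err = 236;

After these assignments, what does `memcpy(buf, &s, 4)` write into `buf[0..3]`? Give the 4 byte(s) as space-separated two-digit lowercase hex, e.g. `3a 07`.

flags:8 = 5 → 0x5 << 0 → word 0x00000005
bank:2 = 1 → 0x1 << 8 → word 0x00000105
lvl:12 = 212 → 0xd4 << 10 → word 0x00035105
cnt:2 = 3 → 0x3 << 22 → word 0x00c35105
err:8 = 236 → 0xec << 24 → word 0xecc35105
word = 0xecc35105 → little-endian bytes:
  [0]=0x05  [1]=0x51  [2]=0xc3  [3]=0xec

05 51 c3 ec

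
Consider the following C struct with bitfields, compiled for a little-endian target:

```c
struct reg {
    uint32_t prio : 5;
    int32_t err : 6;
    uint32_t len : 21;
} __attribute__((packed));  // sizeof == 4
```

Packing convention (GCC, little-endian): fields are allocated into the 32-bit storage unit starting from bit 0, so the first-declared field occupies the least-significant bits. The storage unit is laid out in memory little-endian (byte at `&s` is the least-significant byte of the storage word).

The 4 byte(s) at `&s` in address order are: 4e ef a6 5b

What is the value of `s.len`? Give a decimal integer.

[0]=0x4e [1]=0xef [2]=0xa6 [3]=0x5b (little-endian) → word 0x5ba6ef4e
prio:5 @ bit 0 → (0x5ba6ef4e>>0)&0x1f = 0xe
err:6 @ bit 5 → (0x5ba6ef4e>>5)&0x3f = 0x3a
len:21 @ bit 11 → (0x5ba6ef4e>>11)&0x1fffff = 0xb74dd  ←

750813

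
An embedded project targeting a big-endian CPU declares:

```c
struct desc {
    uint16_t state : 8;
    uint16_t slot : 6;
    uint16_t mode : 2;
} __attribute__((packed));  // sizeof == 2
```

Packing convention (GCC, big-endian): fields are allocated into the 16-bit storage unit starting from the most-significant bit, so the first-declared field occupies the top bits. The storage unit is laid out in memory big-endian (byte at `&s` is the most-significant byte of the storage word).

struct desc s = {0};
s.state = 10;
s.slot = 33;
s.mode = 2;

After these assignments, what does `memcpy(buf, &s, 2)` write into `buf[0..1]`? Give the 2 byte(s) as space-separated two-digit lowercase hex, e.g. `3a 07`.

[8+:8] state=10 & 0xff = 0xa; word=0x0a00
[2+:6] slot=33 & 0x3f = 0x21; word=0x0a84
[0+:2] mode=2 & 0x3 = 0x2; word=0x0a86
word = 0x0a86 → big-endian bytes:
  [0]=0x0a  [1]=0x86

0a 86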